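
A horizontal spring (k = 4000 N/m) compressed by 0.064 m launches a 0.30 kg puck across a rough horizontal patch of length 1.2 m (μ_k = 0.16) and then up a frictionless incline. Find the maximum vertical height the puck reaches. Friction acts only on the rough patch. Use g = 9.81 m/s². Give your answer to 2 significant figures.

h = 2.6 m

Spring energy: E₀ = ½kx² = ½(4000)(0.064)² = 8.1920 J
Friction: W_f = μ_k mg d = (0.16)(0.30)(9.81)(1.2) = 0.5651 J
Energy at base of ramp: E = 8.1920 − 0.5651 = 7.6269 J
At max height all remaining energy is PE: mgh = E ⇒ h = E/(mg) = 7.6269/(0.30 × 9.81) = 2.592 m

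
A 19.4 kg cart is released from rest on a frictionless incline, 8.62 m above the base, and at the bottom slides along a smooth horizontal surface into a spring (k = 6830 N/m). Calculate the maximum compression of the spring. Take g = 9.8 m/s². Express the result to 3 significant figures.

Energy conservation (no friction) from release to max compression: mgh = ½kx²
x = √(2mgh/k) = √(2 × 19.4 × 9.8 × 8.62 / 6830) = 0.6927 m

x = 0.693 m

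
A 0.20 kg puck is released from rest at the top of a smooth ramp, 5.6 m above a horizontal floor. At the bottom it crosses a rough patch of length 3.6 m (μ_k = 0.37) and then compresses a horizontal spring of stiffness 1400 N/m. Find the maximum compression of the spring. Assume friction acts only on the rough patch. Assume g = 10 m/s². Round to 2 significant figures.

Initial energy: E₁ = mgh = (0.20)(10)(5.6) = 11.200 J
Friction removes W_f = μ_k mg d = (0.37)(0.20)(10)(3.6) = 2.664 J
Energy reaching the spring: E = 11.200 − 2.664 = 8.5360 J
At max compression ½kx² = E ⇒ x = √(2E/k) = √(2 × 8.5360/1400) = 0.1104 m

x = 0.11 m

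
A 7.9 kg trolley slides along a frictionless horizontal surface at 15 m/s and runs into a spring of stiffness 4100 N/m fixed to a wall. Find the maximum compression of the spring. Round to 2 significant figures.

x = 0.66 m

Conservation of energy between contact and max compression: ½mv² = ½kx²
x = v√(m/k) = 15 × √(7.9/4100) = 0.6584 m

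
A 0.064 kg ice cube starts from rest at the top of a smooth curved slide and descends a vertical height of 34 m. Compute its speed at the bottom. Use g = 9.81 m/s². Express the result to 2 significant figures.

Mechanical energy is conserved (no friction): mgh = ½mv²
The mass cancels from both sides.
v = √(2gh) = √(2 × 9.81 × 34) = √667.08 = 25.83 m/s

v = 26 m/s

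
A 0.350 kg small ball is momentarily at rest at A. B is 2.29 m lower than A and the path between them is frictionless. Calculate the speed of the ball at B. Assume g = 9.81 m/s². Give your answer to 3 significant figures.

Mechanical energy is conserved (no friction): mgh = ½mv²
v = √(2gh) = √(2 × 9.81 × 2.29) = √44.930 = 6.703 m/s

v = 6.70 m/s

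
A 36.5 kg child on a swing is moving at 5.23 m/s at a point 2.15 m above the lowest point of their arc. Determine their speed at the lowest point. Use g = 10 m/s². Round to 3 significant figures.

Mechanical energy is conserved (no friction): ½mv₀² + mgh = ½mv²
v² = v₀² + 2gh = (5.23)² + 2(10)(2.15) = 70.353
v = √70.353 = 8.388 m/s

v = 8.39 m/s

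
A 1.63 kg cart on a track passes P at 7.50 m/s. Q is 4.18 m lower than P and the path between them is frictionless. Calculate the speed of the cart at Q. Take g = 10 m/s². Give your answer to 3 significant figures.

Energy conservation between the two points: ½mv₀² + mgh = ½mv²
The mass cancels from both sides.
v² = v₀² + 2gh = (7.50)² + 2(10)(4.18) = 139.85
v = √139.85 = 11.83 m/s

v = 11.8 m/s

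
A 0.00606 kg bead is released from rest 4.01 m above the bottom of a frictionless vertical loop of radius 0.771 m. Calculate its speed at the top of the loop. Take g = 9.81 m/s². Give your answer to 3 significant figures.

v = 6.96 m/s

Energy conservation: mgh = ½mv_top² + mg(2r)
v_top² = 2g(h − 2r) = 2(9.81)(4.01 − 1.542) = 48.42
v_top = 6.959 m/s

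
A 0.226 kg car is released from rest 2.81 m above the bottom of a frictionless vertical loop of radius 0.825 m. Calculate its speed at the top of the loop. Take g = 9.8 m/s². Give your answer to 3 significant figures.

Energy conservation: mgh = ½mv_top² + mg(2r)
v_top² = 2g(h − 2r) = 2(9.8)(2.81 − 1.650) = 22.74
v_top = 4.768 m/s

v = 4.77 m/s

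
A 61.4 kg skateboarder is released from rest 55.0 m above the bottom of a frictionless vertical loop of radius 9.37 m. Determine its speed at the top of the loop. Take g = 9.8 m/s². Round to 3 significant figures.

v = 26.7 m/s

Energy conservation: mgh = ½mv_top² + mg(2r)
v_top² = 2g(h − 2r) = 2(9.8)(55.0 − 18.74) = 710.7
v_top = 26.66 m/s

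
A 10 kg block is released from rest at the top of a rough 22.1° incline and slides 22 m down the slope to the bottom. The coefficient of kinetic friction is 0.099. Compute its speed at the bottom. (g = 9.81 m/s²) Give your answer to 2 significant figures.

Energy: mgh = ½mv² + W_f, with h = L sinθ and W_f = μ_k (mg cosθ) L
mgh = mgL sinθ = (10)(9.81)(22)sin22.1° = 811.97 J
W_f = μ_k mg cosθ · L = (0.099)(10)(9.81)cos22.1°·22 = 198.0 J
½mv² = 811.97 − 198.0 = 614.00 J
v = √(2 × 614.00/10) = 11.08 m/s

v = 11 m/s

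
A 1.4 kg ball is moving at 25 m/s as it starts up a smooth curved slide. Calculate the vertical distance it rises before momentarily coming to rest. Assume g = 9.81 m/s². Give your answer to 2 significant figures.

h = 32 m

By energy conservation, ½mv² = mgh
h = v²/(2g) = 25²/(2 × 9.81) = 31.86 m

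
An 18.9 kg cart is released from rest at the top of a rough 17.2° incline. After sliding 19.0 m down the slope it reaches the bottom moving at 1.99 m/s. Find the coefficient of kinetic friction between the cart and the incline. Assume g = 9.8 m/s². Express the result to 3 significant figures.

μ_k = 0.298

The energy dissipated by friction is the PE lost minus the KE gained:
mgL sinθ = 1040.6 J; ½mv² = 37.423 J
W_f = 1040.6 − 37.423 = 1003 J
μ_k = W_f/(mg cosθ · L) = 1003/(176.9 × 19.0) = 0.2984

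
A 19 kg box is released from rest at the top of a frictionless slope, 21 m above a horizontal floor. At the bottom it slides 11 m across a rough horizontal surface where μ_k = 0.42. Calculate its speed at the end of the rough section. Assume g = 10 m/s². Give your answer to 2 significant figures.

v = 18 m/s

Energy bookkeeping (friction removes W_f = μ_k N d):
mgh = ½mv² + μ_k m g d
W_f = μ_k mg d = (0.42)(19)(10)(11) = 877.8 J
½mv² = mgh − W_f = 3990.0 − 877.8 = 3112.2 J
v = √(2 × 3112.2/19) = 18.10 m/s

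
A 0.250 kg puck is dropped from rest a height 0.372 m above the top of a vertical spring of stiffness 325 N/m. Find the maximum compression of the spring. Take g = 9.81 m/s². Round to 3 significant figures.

Measuring PE from the top of the relaxed spring, at max compression the puck has dropped H + x with zero KE, so:
mg(H + x) = ½kx²
½(325)x² − (0.250)(9.81)x − (0.250)(9.81)(0.372) = 0
162.5x² − 2.453x − 0.9123 = 0
x = [2.453 + √(6.015 + 593.01)]/(2 × 162.5) = 0.08285 m

x = 0.0829 m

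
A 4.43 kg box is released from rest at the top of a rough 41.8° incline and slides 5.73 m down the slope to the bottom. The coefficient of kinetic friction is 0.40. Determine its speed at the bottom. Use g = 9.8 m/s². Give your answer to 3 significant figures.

v = 6.43 m/s

Work–energy: mg(L sinθ) − μ_k(mg cosθ)L = ½mv²
mgh = mgL sinθ = (4.43)(9.8)(5.73)sin41.8° = 165.81 J
W_f = μ_k mg cosθ · L = (0.40)(4.43)(9.8)cos41.8°·5.73 = 74.18 J
½mv² = 165.81 − 74.18 = 91.630 J
v = √(2 × 91.630/4.43) = 6.432 m/s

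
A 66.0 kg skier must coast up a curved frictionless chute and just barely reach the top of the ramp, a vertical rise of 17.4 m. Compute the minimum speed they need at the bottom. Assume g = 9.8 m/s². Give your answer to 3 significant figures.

At the top they are momentarily at rest, so all KE converts to PE: ½mv² = mgh
v = √(2gh) = √(2 × 9.8 × 17.4) = 18.47 m/s

v = 18.5 m/s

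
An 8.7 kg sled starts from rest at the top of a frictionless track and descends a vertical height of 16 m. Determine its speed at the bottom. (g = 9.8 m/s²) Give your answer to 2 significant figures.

Equating total energy at the two states: mgh = ½mv²
v = √(2gh) = √(2 × 9.8 × 16) = √313.60 = 17.71 m/s

v = 18 m/s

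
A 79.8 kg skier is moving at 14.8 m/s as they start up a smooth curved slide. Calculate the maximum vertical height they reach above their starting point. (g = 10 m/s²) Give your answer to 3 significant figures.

Setting KE at the bottom equal to PE gained: ½mv² = mgh
h = v²/(2g) = 14.8²/(2 × 10) = 10.95 m

h = 11.0 m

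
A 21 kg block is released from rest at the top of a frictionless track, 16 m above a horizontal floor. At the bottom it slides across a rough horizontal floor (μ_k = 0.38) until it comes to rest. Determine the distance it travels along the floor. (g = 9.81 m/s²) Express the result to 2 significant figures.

Energy bookkeeping (friction removes W_f = μ_k N d):
At rest all PE has been dissipated by friction: mgh = μ_k m g d
d = h/μ_k = 16/0.38 = 42.11 m

d = 42 m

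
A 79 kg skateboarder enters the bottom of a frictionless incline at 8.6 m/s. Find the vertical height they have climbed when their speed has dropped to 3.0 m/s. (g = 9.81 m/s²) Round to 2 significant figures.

Energy balance between the two points: ½mv₁² = ½mv₂² + mgh
h = (v₁² − v₂²)/(2g) = (8.6² − 3.0²)/(2 × 9.81) = 3.311 m

h = 3.3 m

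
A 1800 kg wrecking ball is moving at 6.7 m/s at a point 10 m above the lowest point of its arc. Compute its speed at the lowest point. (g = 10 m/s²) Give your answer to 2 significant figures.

Energy conservation between the two points: ½mv₀² + mgh = ½mv²
v² = v₀² + 2gh = (6.7)² + 2(10)(10) = 244.89
v = √244.89 = 15.65 m/s

v = 16 m/s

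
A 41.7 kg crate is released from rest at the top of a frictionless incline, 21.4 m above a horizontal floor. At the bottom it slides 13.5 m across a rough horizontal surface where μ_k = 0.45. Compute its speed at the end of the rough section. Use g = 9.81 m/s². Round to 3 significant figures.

Applying the work–energy principle:
mgh = ½mv² + μ_k m g d
W_f = μ_k mg d = (0.45)(41.7)(9.81)(13.5) = 2485 J
½mv² = mgh − W_f = 8754.2 − 2485 = 6269.1 J
v = √(2 × 6269.1/41.7) = 17.34 m/s

v = 17.3 m/s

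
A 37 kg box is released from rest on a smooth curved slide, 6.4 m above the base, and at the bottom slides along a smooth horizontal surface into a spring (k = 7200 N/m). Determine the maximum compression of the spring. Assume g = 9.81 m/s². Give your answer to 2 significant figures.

At max compression the box is momentarily at rest: mgh = ½kx²
x = √(2mgh/k) = √(2 × 37 × 9.81 × 6.4 / 7200) = 0.8033 m

x = 0.80 m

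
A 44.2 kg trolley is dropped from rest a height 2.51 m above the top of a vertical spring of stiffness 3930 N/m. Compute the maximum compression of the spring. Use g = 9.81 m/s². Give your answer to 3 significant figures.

x = 0.863 m

Take the reference level at the top of the uncompressed spring. At max compression the trolley has fallen H + x and is momentarily at rest:
mg(H + x) = ½kx²
½(3930)x² − (44.2)(9.81)x − (44.2)(9.81)(2.51) = 0
1965x² − 433.6x − 1088 = 0
x = [433.6 + √(188011 + 8.5544e+06)]/(2 × 1965) = 0.8627 m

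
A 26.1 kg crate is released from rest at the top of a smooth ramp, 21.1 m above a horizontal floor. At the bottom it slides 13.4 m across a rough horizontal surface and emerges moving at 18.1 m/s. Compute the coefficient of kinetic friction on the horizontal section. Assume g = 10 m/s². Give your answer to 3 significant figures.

Energy at the top = energy at the end + work done against friction:
mgh = ½mv² + μ_k m g d
mgh = 5507.1 J; ½mv² = 4275.3 J
W_f = 5507.1 − 4275.3 = 1232 J
μ_k = W_f/(mg·d) = 1232/(261.0 × 13.4) = 0.3522

μ_k = 0.352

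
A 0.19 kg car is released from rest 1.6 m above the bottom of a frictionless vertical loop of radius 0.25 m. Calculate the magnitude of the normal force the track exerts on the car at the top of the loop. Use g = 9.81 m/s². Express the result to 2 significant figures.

Energy from release to top (height 2r): mgh = ½mv_top² + mg(2r)
v_top² = 2g(h − 2r) = 2(9.81)(1.6 − 0.5000) = 21.582 m²/s²
At the top, both N and weight point toward the centre: N + mg = mv_top²/r
N = m(v_top²/r − g) = 0.19(21.582/0.25 − 9.81) = 14.54 N

N = 15 N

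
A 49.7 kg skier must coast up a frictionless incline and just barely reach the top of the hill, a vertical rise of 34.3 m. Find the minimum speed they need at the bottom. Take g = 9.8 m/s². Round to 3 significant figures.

v = 25.9 m/s

At the top they are momentarily at rest, so all KE converts to PE: ½mv² = mgh
v = √(2gh) = √(2 × 9.8 × 34.3) = 25.93 m/s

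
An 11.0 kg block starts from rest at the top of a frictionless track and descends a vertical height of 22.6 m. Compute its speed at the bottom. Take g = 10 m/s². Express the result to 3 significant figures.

v = 21.3 m/s

By conservation of mechanical energy, mgh = ½mv²
v = √(2gh) = √(2 × 10 × 22.6) = √452.00 = 21.26 m/s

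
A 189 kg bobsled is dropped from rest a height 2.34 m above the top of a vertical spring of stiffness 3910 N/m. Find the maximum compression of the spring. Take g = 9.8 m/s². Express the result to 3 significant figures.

x = 2.04 m

Let x be the compression. The total drop is H + x, and the bobsled is instantaneously at rest at max compression, so energy conservation gives:
mg(H + x) = ½kx²
½(3910)x² − (189)(9.8)x − (189)(9.8)(2.34) = 0
1955x² − 1852x − 4334 = 0
x = [1852 + √(3.431e+06 + 3.3893e+07)]/(2 × 1955) = 2.036 m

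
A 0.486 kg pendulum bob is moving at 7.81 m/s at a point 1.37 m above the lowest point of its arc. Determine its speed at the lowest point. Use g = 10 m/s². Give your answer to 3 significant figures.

v = 9.40 m/s

By conservation of mechanical energy, ½mv₀² + mgh = ½mv²
The mass cancels from both sides.
v² = v₀² + 2gh = (7.81)² + 2(10)(1.37) = 88.396
v = √88.396 = 9.402 m/s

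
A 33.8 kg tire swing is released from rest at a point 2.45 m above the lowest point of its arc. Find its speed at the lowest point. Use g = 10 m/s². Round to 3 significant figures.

v = 7.00 m/s

Mechanical energy is conserved (no friction): mgh = ½mv²
v = √(2gh) = √(2 × 10 × 2.45) = √49.000 = 7.000 m/s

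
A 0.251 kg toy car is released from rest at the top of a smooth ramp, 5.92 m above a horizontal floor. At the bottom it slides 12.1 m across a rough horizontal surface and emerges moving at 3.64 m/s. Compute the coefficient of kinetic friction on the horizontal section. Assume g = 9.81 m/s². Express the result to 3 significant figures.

μ_k = 0.433

Applying the work–energy principle:
mgh = ½mv² + μ_k m g d
mgh = 14.577 J; ½mv² = 1.6628 J
W_f = 14.577 − 1.6628 = 12.91 J
μ_k = W_f/(mg·d) = 12.91/(2.462 × 12.1) = 0.4334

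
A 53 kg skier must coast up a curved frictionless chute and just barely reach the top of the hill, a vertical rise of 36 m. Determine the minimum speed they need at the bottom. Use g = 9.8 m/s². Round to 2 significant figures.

At the top they are momentarily at rest, so all KE converts to PE: ½mv² = mgh
v = √(2gh) = √(2 × 9.8 × 36) = 26.56 m/s

v = 27 m/s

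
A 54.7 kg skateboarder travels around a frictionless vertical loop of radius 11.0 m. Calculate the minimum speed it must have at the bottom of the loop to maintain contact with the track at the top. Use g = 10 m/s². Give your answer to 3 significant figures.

At the top: mg = mv_top²/r ⇒ v_top² = gr = 110.0 m²/s²
Energy from bottom to top (height 2r): ½mv_bot² = ½mv_top² + mg(2r)
v_bot² = gr + 4gr = 5gr = 550.0
v_bot = √(5gr) = 23.45 m/s

v = 23.5 m/s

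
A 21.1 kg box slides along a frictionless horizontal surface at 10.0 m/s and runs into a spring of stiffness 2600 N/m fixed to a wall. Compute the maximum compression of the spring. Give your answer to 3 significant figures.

All KE is stored as spring PE at maximum compression: ½mv² = ½kx²
x = v√(m/k) = 10.0 × √(21.1/2600) = 0.9009 m

x = 0.901 m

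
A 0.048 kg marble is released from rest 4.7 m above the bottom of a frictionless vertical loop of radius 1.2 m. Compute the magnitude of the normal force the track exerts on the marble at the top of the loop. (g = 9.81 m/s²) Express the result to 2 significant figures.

Energy from release to top (height 2r): mgh = ½mv_top² + mg(2r)
v_top² = 2g(h − 2r) = 2(9.81)(4.7 − 2.400) = 45.126 m²/s²
At the top, both N and weight point toward the centre: N + mg = mv_top²/r
N = m(v_top²/r − g) = 0.048(45.126/1.2 − 9.81) = 1.334 N

N = 1.3 N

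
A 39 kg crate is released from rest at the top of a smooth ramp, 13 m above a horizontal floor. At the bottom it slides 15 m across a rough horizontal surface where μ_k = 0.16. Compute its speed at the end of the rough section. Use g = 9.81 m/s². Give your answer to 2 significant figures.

v = 14 m/s

Energy at the top = energy at the end + work done against friction:
mgh = ½mv² + μ_k m g d
W_f = μ_k mg d = (0.16)(39)(9.81)(15) = 918.2 J
½mv² = mgh − W_f = 4973.7 − 918.2 = 4055.5 J
v = √(2 × 4055.5/39) = 14.42 m/s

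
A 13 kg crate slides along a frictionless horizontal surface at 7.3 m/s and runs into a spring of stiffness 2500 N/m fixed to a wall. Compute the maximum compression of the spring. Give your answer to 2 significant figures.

x = 0.53 m

Conservation of energy between contact and max compression: ½mv² = ½kx²
x = v√(m/k) = 7.3 × √(13/2500) = 0.5264 m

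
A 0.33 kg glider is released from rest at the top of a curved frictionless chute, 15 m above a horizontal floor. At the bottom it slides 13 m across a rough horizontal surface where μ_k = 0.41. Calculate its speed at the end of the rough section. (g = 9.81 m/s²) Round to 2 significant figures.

v = 14 m/s

Energy at the top = energy at the end + work done against friction:
mgh = ½mv² + μ_k m g d
W_f = μ_k mg d = (0.41)(0.33)(9.81)(13) = 17.25 J
½mv² = mgh − W_f = 48.560 − 17.25 = 31.305 J
v = √(2 × 31.305/0.33) = 13.77 m/s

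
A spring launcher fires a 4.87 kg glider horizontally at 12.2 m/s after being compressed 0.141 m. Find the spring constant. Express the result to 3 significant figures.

Spring PE at full compression equals KE at release: ½kx² = ½mv²
k = mv²/x² = (4.87)(12.2)²/(0.141)² = 36459 N/m

k = 36500 N/m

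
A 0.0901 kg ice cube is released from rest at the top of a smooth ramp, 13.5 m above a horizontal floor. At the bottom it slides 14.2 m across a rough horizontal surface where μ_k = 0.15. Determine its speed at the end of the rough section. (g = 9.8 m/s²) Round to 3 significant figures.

v = 14.9 m/s

Energy at the top = energy at the end + work done against friction:
mgh = ½mv² + μ_k m g d
W_f = μ_k mg d = (0.15)(0.0901)(9.8)(14.2) = 1.881 J
½mv² = mgh − W_f = 11.920 − 1.881 = 10.039 J
v = √(2 × 10.039/0.0901) = 14.93 m/s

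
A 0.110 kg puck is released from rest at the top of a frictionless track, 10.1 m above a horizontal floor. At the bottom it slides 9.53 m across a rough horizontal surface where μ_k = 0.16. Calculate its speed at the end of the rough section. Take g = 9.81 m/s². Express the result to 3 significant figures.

v = 13.0 m/s

Energy at the top = energy at the end + work done against friction:
mgh = ½mv² + μ_k m g d
W_f = μ_k mg d = (0.16)(0.110)(9.81)(9.53) = 1.645 J
½mv² = mgh − W_f = 10.899 − 1.645 = 9.2535 J
v = √(2 × 9.2535/0.110) = 12.97 m/s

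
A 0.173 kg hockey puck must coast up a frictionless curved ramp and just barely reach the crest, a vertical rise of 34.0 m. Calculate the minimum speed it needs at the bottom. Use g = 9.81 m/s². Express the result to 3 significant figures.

At the top it is momentarily at rest, so all KE converts to PE: ½mv² = mgh
v = √(2gh) = √(2 × 9.81 × 34.0) = 25.83 m/s

v = 25.8 m/s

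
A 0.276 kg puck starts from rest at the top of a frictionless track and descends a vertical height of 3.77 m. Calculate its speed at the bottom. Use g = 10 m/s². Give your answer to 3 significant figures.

v = 8.68 m/s

By conservation of mechanical energy, mgh = ½mv²
v = √(2gh) = √(2 × 10 × 3.77) = √75.400 = 8.683 m/s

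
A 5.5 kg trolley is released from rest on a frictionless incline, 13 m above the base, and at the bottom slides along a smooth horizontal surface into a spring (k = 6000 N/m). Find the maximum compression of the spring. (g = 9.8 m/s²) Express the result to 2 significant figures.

Energy conservation (no friction) from release to max compression: mgh = ½kx²
x = √(2mgh/k) = √(2 × 5.5 × 9.8 × 13 / 6000) = 0.4833 m

x = 0.48 m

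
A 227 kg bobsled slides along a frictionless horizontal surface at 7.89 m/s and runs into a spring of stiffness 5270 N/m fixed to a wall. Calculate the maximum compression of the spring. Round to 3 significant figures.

x = 1.64 m

Conservation of energy between contact and max compression: ½mv² = ½kx²
x = v√(m/k) = 7.89 × √(227/5270) = 1.638 m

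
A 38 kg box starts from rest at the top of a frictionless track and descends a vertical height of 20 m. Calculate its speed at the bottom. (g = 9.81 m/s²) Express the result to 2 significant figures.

v = 20 m/s

By conservation of mechanical energy, mgh = ½mv²
v = √(2gh) = √(2 × 9.81 × 20) = √392.40 = 19.81 m/s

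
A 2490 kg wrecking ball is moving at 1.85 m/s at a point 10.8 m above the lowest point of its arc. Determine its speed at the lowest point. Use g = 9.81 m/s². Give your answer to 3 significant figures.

By conservation of mechanical energy, ½mv₀² + mgh = ½mv²
v² = v₀² + 2gh = (1.85)² + 2(9.81)(10.8) = 215.32
v = √215.32 = 14.67 m/s

v = 14.7 m/s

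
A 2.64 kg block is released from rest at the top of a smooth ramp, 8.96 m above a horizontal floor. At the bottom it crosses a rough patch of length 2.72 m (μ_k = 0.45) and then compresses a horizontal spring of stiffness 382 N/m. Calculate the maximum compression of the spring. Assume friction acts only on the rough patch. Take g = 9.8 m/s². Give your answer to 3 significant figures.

x = 1.02 m

Initial energy: E₁ = mgh = (2.64)(9.8)(8.96) = 231.81 J
Friction removes W_f = μ_k mg d = (0.45)(2.64)(9.8)(2.72) = 31.67 J
Energy reaching the spring: E = 231.81 − 31.67 = 200.15 J
At max compression ½kx² = E ⇒ x = √(2E/k) = √(2 × 200.15/382) = 1.024 m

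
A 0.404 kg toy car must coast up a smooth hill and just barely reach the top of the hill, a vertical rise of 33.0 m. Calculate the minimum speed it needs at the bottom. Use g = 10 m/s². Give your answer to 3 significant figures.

v = 25.7 m/s

At the top it is momentarily at rest, so all KE converts to PE: ½mv² = mgh
v = √(2gh) = √(2 × 10 × 33.0) = 25.69 m/s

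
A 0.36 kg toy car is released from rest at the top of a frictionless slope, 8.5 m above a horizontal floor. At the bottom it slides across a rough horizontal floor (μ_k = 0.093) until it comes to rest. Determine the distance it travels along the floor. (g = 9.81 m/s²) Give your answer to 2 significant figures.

Energy bookkeeping (friction removes W_f = μ_k N d):
At rest all PE has been dissipated by friction: mgh = μ_k m g d
d = h/μ_k = 8.5/0.093 = 91.40 m

d = 91 m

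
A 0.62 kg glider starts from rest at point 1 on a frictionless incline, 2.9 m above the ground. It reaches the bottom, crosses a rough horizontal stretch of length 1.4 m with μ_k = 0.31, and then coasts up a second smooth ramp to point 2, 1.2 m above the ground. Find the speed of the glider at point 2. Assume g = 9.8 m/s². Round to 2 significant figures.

v = 5.0 m/s

Energy at 1: mgh₁ = (0.62)(9.8)(2.9) = 17.620 J
Friction loss: W_f = μ_k mg d = 2.637 J
At 2: ½mv² + mgh₂ = mgh₁ − W_f
½mv² = 17.620 − 2.637 − 7.2912 = 7.6922 J
v = √(2 × 7.6922/0.62) = 4.981 m/s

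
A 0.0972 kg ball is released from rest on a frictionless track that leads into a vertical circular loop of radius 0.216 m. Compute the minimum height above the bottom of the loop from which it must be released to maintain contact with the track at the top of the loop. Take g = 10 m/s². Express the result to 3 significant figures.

At the top, for minimum speed gravity alone supplies the centripetal force: mg = mv_top²/r ⇒ v_top² = gr = 2.160 m²/s²
Energy conservation from release height h to the top (height 2r): mgh = ½mv_top² + mg(2r)
h = v_top²/(2g) + 2r = r/2 + 2r = 5r/2 = 0.5400 m

h = 0.540 m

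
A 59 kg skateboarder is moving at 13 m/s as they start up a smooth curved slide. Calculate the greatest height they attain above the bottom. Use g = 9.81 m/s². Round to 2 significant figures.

By energy conservation, ½mv² = mgh
h = v²/(2g) = 13²/(2 × 9.81) = 8.614 m

h = 8.6 m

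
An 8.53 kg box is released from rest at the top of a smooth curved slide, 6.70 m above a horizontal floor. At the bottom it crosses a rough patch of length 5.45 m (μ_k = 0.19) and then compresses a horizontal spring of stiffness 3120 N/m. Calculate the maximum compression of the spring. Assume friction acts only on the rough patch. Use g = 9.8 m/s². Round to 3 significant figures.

x = 0.551 m

Initial energy: E₁ = mgh = (8.53)(9.8)(6.70) = 560.08 J
Friction removes W_f = μ_k mg d = (0.19)(8.53)(9.8)(5.45) = 86.56 J
Energy reaching the spring: E = 560.08 − 86.56 = 473.52 J
At max compression ½kx² = E ⇒ x = √(2E/k) = √(2 × 473.52/3120) = 0.5509 m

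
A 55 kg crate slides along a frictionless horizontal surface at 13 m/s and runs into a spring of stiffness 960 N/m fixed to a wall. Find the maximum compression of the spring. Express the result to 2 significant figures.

All KE is stored as spring PE at maximum compression: ½mv² = ½kx²
x = v√(m/k) = 13 × √(55/960) = 3.112 m

x = 3.1 m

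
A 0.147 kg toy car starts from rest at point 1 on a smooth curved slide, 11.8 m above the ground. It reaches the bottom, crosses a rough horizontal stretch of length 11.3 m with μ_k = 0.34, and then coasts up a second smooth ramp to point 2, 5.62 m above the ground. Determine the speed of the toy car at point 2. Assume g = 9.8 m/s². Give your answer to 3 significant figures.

Energy at 1: mgh₁ = (0.147)(9.8)(11.8) = 16.999 J
Friction loss: W_f = μ_k mg d = 5.535 J
At 2: ½mv² + mgh₂ = mgh₁ − W_f
½mv² = 16.999 − 5.535 − 8.0962 = 3.3681 J
v = √(2 × 3.3681/0.147) = 6.769 m/s

v = 6.77 m/s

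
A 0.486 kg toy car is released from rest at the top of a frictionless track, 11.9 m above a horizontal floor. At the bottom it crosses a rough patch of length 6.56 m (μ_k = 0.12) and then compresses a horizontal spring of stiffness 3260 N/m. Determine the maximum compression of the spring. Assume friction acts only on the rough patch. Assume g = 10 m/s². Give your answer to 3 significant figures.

x = 0.182 m

Initial energy: E₁ = mgh = (0.486)(10)(11.9) = 57.834 J
Friction removes W_f = μ_k mg d = (0.12)(0.486)(10)(6.56) = 3.826 J
Energy reaching the spring: E = 57.834 − 3.826 = 54.008 J
At max compression ½kx² = E ⇒ x = √(2E/k) = √(2 × 54.008/3260) = 0.1820 m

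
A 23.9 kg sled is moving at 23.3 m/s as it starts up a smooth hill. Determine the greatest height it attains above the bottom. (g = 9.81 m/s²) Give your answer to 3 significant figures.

By energy conservation, ½mv² = mgh
h = v²/(2g) = 23.3²/(2 × 9.81) = 27.67 m

h = 27.7 m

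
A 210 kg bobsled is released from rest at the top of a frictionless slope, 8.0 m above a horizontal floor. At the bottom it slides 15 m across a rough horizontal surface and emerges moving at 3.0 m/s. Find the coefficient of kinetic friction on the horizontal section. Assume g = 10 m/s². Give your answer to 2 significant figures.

μ_k = 0.50

Energy at the top = energy at the end + work done against friction:
mgh = ½mv² + μ_k m g d
mgh = 16800 J; ½mv² = 945.00 J
W_f = 16800 − 945.00 = 15855 J
μ_k = W_f/(mg·d) = 15855/(2100 × 15) = 0.5033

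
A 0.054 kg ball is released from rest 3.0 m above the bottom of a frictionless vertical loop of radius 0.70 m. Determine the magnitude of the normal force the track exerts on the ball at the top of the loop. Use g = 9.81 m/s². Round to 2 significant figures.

Energy from release to top (height 2r): mgh = ½mv_top² + mg(2r)
v_top² = 2g(h − 2r) = 2(9.81)(3.0 − 1.400) = 31.392 m²/s²
At the top, both N and weight point toward the centre: N + mg = mv_top²/r
N = m(v_top²/r − g) = 0.054(31.392/0.70 − 9.81) = 1.892 N

N = 1.9 N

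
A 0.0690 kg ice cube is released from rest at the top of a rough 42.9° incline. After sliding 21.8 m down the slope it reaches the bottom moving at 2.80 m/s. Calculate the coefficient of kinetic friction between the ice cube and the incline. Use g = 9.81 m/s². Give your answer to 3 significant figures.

The energy dissipated by friction is the PE lost minus the KE gained:
mgL sinθ = 10.045 J; ½mv² = 0.27048 J
W_f = 10.045 − 0.27048 = 9.774 J
μ_k = W_f/(mg cosθ · L) = 9.774/(0.4959 × 21.8) = 0.9042

μ_k = 0.904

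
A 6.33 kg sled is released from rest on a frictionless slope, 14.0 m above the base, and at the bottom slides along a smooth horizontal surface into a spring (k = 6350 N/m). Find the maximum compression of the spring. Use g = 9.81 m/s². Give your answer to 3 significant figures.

Energy conservation (no friction) from release to max compression: mgh = ½kx²
x = √(2mgh/k) = √(2 × 6.33 × 9.81 × 14.0 / 6350) = 0.5233 m

x = 0.523 m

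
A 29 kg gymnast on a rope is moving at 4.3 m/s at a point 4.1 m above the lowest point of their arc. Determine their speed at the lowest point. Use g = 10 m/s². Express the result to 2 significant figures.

v = 10 m/s

Equating total energy at the two states: ½mv₀² + mgh = ½mv²
v² = v₀² + 2gh = (4.3)² + 2(10)(4.1) = 100.49
v = √100.49 = 10.02 m/s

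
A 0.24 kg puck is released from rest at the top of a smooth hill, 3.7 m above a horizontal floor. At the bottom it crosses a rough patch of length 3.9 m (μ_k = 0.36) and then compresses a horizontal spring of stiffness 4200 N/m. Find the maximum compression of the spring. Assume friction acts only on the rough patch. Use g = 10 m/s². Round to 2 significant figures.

x = 0.051 m

Initial energy: E₁ = mgh = (0.24)(10)(3.7) = 8.8800 J
Friction removes W_f = μ_k mg d = (0.36)(0.24)(10)(3.9) = 3.370 J
Energy reaching the spring: E = 8.8800 − 3.370 = 5.5104 J
At max compression ½kx² = E ⇒ x = √(2E/k) = √(2 × 5.5104/4200) = 0.05122 m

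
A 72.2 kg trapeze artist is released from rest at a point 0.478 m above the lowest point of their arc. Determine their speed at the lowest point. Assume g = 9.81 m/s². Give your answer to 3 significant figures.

By conservation of mechanical energy, mgh = ½mv²
v = √(2gh) = √(2 × 9.81 × 0.478) = √9.3784 = 3.062 m/s

v = 3.06 m/s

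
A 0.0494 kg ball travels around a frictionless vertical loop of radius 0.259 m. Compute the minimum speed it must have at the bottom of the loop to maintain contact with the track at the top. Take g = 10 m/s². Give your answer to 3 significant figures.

At the top: mg = mv_top²/r ⇒ v_top² = gr = 2.590 m²/s²
Energy from bottom to top (height 2r): ½mv_bot² = ½mv_top² + mg(2r)
v_bot² = gr + 4gr = 5gr = 12.95
v_bot = √(5gr) = 3.599 m/s

v = 3.60 m/s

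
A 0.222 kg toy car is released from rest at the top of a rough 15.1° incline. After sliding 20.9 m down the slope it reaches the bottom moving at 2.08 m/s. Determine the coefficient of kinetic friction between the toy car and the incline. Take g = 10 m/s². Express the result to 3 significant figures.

μ_k = 0.259

Energy balance down the incline: mg L sinθ − ½mv² = μ_k (mg cosθ) L
mgL sinθ = 12.087 J; ½mv² = 0.48023 J
W_f = 12.087 − 0.48023 = 11.61 J
μ_k = W_f/(mg cosθ · L) = 11.61/(2.143 × 20.9) = 0.2591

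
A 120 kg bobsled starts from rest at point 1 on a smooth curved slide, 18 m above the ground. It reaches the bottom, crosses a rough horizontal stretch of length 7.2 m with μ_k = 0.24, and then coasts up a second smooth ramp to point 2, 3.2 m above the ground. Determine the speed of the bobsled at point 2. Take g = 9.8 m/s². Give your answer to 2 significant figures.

v = 16 m/s

Energy at 1: mgh₁ = (120)(9.8)(18) = 21168 J
Friction loss: W_f = μ_k mg d = 2032 J
At 2: ½mv² + mgh₂ = mgh₁ − W_f
½mv² = 21168 − 2032 − 3763.2 = 15373 J
v = √(2 × 15373/120) = 16.01 m/s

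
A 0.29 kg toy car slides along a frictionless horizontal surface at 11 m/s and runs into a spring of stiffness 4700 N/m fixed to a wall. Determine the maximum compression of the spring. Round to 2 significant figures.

Conservation of energy between contact and max compression: ½mv² = ½kx²
x = v√(m/k) = 11 × √(0.29/4700) = 0.08641 m

x = 0.086 m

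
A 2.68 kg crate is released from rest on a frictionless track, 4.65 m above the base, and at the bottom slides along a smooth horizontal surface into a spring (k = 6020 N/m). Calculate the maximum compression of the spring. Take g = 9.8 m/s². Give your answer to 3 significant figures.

Energy conservation (no friction) from release to max compression: mgh = ½kx²
x = √(2mgh/k) = √(2 × 2.68 × 9.8 × 4.65 / 6020) = 0.2014 m

x = 0.201 m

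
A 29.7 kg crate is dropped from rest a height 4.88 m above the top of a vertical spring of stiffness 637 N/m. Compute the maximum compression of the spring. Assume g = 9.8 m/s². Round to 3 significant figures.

x = 2.62 m

Take the reference level at the top of the uncompressed spring. At max compression the crate has fallen H + x and is momentarily at rest:
mg(H + x) = ½kx²
½(637)x² − (29.7)(9.8)x − (29.7)(9.8)(4.88) = 0
318.5x² − 291.1x − 1420 = 0
x = [291.1 + √(84716 + 1.8096e+06)]/(2 × 318.5) = 2.618 m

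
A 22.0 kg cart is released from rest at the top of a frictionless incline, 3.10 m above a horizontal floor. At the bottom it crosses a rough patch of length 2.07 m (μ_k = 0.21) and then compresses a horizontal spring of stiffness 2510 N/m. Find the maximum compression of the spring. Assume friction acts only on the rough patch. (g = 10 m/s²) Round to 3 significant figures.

x = 0.684 m

Initial energy: E₁ = mgh = (22.0)(10)(3.10) = 682.00 J
Friction removes W_f = μ_k mg d = (0.21)(22.0)(10)(2.07) = 95.63 J
Energy reaching the spring: E = 682.00 − 95.63 = 586.37 J
At max compression ½kx² = E ⇒ x = √(2E/k) = √(2 × 586.37/2510) = 0.6835 m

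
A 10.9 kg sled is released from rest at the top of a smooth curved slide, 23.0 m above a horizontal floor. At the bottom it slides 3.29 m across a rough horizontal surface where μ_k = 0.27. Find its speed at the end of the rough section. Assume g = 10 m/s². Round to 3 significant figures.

v = 21.0 m/s

Applying the work–energy principle:
mgh = ½mv² + μ_k m g d
W_f = μ_k mg d = (0.27)(10.9)(10)(3.29) = 96.82 J
½mv² = mgh − W_f = 2507.0 − 96.82 = 2410.2 J
v = √(2 × 2410.2/10.9) = 21.03 m/s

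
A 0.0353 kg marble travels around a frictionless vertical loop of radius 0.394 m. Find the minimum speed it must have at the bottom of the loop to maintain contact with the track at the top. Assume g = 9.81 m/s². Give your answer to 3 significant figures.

At the top: mg = mv_top²/r ⇒ v_top² = gr = 3.865 m²/s²
Energy from bottom to top (height 2r): ½mv_bot² = ½mv_top² + mg(2r)
v_bot² = gr + 4gr = 5gr = 19.33
v_bot = √(5gr) = 4.396 m/s

v = 4.40 m/s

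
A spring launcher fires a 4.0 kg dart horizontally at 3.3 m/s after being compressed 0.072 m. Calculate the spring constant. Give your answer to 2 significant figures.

k = 8400 N/m

Energy stored in the spring equals the launch KE: ½kx² = ½mv²
k = mv²/x² = (4.0)(3.3)²/(0.072)² = 8403 N/m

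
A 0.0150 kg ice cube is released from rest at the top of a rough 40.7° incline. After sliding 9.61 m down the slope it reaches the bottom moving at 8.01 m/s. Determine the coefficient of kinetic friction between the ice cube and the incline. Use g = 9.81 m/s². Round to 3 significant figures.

μ_k = 0.411

Energy balance down the incline: mg L sinθ − ½mv² = μ_k (mg cosθ) L
mgL sinθ = 0.92214 J; ½mv² = 0.48120 J
W_f = 0.92214 − 0.48120 = 0.4409 J
μ_k = W_f/(mg cosθ · L) = 0.4409/(0.1116 × 9.61) = 0.4113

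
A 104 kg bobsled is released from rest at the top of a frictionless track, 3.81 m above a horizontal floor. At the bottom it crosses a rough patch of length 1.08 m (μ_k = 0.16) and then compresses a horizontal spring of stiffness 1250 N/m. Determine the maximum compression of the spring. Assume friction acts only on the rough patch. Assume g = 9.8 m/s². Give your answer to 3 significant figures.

Initial energy: E₁ = mgh = (104)(9.8)(3.81) = 3883.2 J
Friction removes W_f = μ_k mg d = (0.16)(104)(9.8)(1.08) = 176.1 J
Energy reaching the spring: E = 3883.2 − 176.1 = 3707.0 J
At max compression ½kx² = E ⇒ x = √(2E/k) = √(2 × 3707.0/1250) = 2.435 m

x = 2.44 m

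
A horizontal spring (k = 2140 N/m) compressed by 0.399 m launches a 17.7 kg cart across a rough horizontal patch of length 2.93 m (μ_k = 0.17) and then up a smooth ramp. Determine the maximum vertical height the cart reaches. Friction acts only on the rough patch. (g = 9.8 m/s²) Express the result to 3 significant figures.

Spring energy: E₀ = ½kx² = ½(2140)(0.399)² = 170.35 J
Friction: W_f = μ_k mg d = (0.17)(17.7)(9.8)(2.93) = 86.40 J
Energy at base of ramp: E = 170.35 − 86.40 = 83.945 J
At max height all remaining energy is PE: mgh = E ⇒ h = E/(mg) = 83.945/(17.7 × 9.8) = 0.4839 m

h = 0.484 m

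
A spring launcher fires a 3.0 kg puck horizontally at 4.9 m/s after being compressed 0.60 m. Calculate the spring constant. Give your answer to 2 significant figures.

½kx² = ½mv²
k = mv²/x² = (3.0)(4.9)²/(0.60)² = 200.1 N/m

k = 200 N/m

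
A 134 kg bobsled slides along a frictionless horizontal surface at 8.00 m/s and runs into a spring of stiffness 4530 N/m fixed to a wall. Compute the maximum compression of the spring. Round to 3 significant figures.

Conservation of energy between contact and max compression: ½mv² = ½kx²
x = v√(m/k) = 8.00 × √(134/4530) = 1.376 m

x = 1.38 m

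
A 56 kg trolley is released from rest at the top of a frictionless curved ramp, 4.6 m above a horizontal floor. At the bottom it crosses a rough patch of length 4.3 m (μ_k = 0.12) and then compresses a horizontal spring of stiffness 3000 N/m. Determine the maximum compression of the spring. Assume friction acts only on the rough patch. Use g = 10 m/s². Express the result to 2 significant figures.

x = 1.2 m

Initial energy: E₁ = mgh = (56)(10)(4.6) = 2576.0 J
Friction removes W_f = μ_k mg d = (0.12)(56)(10)(4.3) = 289.0 J
Energy reaching the spring: E = 2576.0 − 289.0 = 2287.0 J
At max compression ½kx² = E ⇒ x = √(2E/k) = √(2 × 2287.0/3000) = 1.235 m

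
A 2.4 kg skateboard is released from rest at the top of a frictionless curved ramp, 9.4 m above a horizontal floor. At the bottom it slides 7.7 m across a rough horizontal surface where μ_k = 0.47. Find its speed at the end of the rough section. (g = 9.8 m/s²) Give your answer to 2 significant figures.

v = 11 m/s

Applying the work–energy principle:
mgh = ½mv² + μ_k m g d
W_f = μ_k mg d = (0.47)(2.4)(9.8)(7.7) = 85.12 J
½mv² = mgh − W_f = 221.09 − 85.12 = 135.97 J
v = √(2 × 135.97/2.4) = 10.64 m/s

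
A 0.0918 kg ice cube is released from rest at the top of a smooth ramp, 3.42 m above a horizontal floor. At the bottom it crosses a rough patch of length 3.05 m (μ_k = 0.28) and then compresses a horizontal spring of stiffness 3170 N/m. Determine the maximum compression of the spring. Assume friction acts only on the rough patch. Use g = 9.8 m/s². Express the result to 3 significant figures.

x = 0.0382 m

Initial energy: E₁ = mgh = (0.0918)(9.8)(3.42) = 3.0768 J
Friction removes W_f = μ_k mg d = (0.28)(0.0918)(9.8)(3.05) = 0.7683 J
Energy reaching the spring: E = 3.0768 − 0.7683 = 2.3085 J
At max compression ½kx² = E ⇒ x = √(2E/k) = √(2 × 2.3085/3170) = 0.03816 m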